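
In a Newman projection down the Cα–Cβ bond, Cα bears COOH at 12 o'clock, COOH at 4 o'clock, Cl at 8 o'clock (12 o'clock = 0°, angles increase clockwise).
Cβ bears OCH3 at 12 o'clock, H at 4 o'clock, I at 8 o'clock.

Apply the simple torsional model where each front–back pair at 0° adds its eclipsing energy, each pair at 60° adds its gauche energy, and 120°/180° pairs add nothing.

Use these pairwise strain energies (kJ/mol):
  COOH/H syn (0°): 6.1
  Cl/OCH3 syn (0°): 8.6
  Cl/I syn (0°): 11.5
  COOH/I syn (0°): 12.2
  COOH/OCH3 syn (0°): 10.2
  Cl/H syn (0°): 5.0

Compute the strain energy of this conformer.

27.8 kJ/mol

This conformer (eclipsed): COOH(0°)/OCH3(0°) eclipsed 10.2; COOH(120°)/H(120°) eclipsed 6.1; Cl(240°)/I(240°) eclipsed 11.5 → 27.8 kJ/mol.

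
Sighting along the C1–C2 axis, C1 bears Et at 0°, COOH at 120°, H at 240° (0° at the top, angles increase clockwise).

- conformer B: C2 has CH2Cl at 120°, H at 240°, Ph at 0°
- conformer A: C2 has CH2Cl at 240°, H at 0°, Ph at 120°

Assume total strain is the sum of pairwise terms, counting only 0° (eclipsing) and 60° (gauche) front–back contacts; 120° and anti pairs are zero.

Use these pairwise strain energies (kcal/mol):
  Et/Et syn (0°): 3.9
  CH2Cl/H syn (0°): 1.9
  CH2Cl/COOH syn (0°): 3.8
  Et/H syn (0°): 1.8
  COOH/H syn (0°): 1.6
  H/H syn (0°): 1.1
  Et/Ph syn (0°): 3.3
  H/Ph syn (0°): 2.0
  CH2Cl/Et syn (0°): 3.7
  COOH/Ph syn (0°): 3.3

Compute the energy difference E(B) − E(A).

B (eclipsed): Et–Ph eclipsed, COOH–CH2Cl eclipsed, H–H eclipsed; 3.3 + 3.8 + 1.1 = 8.2 kcal/mol.
A (eclipsed): Et–H eclipsed, COOH–Ph eclipsed, H–CH2Cl eclipsed; 1.8 + 3.3 + 1.9 = 7.0 kcal/mol.
E(B) − E(A) = 8.2 − 7.0 = +1.2 kcal/mol.

+1.2 kcal/mol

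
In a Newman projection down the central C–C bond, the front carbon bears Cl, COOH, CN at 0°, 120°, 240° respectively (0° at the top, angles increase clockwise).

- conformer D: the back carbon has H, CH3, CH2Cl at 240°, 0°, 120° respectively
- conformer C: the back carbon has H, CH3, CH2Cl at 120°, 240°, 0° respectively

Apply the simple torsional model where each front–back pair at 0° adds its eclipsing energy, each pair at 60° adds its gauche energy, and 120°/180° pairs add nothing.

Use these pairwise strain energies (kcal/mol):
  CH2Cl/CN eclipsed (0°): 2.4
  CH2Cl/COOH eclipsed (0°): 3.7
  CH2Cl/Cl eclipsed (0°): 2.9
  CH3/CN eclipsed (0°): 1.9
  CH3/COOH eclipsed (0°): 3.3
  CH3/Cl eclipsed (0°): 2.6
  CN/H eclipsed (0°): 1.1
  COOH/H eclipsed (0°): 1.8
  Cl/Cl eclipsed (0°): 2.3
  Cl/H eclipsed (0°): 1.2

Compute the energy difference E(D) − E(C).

D is eclipsed. Cl at 0° is eclipsed with CH3 at 0° (2.6); COOH at 120° is eclipsed with CH2Cl at 120° (3.7); CN at 240° is eclipsed with H at 240° (1.1). Total 7.4 kcal/mol.
C is eclipsed. Cl at 0° is eclipsed with CH2Cl at 0° (2.9); COOH at 120° is eclipsed with H at 120° (1.8); CN at 240° is eclipsed with CH3 at 240° (1.9). Total 6.6 kcal/mol.
E(D) − E(C) = 7.4 − 6.6 = +0.8 kcal/mol.

+0.8 kcal/mol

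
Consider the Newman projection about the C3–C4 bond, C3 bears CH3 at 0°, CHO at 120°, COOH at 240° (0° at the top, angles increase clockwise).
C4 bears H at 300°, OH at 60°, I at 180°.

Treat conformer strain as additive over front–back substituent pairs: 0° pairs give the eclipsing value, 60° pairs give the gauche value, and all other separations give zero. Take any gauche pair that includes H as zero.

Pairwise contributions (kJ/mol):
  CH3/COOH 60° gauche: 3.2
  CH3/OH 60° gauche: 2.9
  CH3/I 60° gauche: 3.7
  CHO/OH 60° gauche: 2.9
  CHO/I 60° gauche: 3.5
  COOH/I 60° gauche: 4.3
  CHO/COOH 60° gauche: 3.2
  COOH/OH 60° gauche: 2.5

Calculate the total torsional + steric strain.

13.6 kJ/mol

This conformer is staggered. CH3 at 0° is gauche with OH at 60° (2.9); CHO at 120° is gauche with OH at 60° (2.9); CHO at 120° is gauche with I at 180° (3.5); COOH at 240° is gauche with I at 180° (4.3). Total 13.6 kJ/mol.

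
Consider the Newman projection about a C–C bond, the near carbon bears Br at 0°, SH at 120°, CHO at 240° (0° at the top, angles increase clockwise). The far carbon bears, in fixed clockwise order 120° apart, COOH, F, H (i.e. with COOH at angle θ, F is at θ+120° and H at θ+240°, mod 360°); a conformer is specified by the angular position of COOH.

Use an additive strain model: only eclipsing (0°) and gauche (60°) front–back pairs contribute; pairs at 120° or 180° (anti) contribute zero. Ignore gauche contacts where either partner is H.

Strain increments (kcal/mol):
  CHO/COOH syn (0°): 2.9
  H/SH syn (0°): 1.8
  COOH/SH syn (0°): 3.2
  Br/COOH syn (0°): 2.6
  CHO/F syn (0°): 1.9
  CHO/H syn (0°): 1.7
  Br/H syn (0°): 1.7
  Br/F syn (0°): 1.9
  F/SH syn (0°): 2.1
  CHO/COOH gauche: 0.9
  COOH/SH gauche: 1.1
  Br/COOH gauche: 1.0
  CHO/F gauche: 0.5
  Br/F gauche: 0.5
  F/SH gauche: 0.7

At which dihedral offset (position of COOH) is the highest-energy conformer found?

120°

COOH at 0° (eclipsed): Br(0°)/COOH(0°) eclipsed 2.6; SH(120°)/F(120°) eclipsed 2.1; CHO(240°)/H(240°) eclipsed 1.7 → 6.4 kcal/mol.
COOH at 60° (staggered): Br(0°)/COOH(60°) gauche 1.0; SH(120°)/COOH(60°) gauche 1.1; SH(120°)/F(180°) gauche 0.7; CHO(240°)/F(180°) gauche 0.5 → 3.3 kcal/mol.
COOH at 120° (eclipsed): Br(0°)/H(0°) eclipsed 1.7; SH(120°)/COOH(120°) eclipsed 3.2; CHO(240°)/F(240°) eclipsed 1.9 → 6.8 kcal/mol.
COOH at 180° (staggered): Br(0°)/F(300°) gauche 0.5; SH(120°)/COOH(180°) gauche 1.1; CHO(240°)/COOH(180°) gauche 0.9; CHO(240°)/F(300°) gauche 0.5 → 3.0 kcal/mol.
COOH at 240° (eclipsed): Br(0°)/F(0°) eclipsed 1.9; SH(120°)/H(120°) eclipsed 1.8; CHO(240°)/COOH(240°) eclipsed 2.9 → 6.6 kcal/mol.
COOH at 300° (staggered): Br(0°)/COOH(300°) gauche 1.0; Br(0°)/F(60°) gauche 0.5; SH(120°)/F(60°) gauche 0.7; CHO(240°)/COOH(300°) gauche 0.9 → 3.1 kcal/mol.
The maximum (6.8 kcal/mol) occurs with COOH at 120°.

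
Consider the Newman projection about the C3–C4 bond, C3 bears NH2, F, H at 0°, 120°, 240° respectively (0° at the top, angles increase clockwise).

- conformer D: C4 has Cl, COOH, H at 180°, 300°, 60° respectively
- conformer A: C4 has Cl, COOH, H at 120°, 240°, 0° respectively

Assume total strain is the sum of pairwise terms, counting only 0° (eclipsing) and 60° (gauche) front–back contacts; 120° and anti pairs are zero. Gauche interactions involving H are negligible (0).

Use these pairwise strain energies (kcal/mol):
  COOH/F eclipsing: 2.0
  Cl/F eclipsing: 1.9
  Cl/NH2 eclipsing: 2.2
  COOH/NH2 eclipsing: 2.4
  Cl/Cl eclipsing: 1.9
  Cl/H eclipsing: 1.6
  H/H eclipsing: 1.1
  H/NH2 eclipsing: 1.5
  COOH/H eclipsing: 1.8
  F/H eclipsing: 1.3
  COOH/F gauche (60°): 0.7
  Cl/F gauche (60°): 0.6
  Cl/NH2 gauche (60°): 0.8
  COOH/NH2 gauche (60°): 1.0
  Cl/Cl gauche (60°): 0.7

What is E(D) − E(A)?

-3.6 kcal/mol

D (staggered): NH2–COOH gauche, F–Cl gauche; 1.0 + 0.6 = 1.6 kcal/mol.
A (eclipsed): NH2–H eclipsed, F–Cl eclipsed, H–COOH eclipsed; 1.5 + 1.9 + 1.8 = 5.2 kcal/mol.
E(D) − E(A) = 1.6 − 5.2 = -3.6 kcal/mol.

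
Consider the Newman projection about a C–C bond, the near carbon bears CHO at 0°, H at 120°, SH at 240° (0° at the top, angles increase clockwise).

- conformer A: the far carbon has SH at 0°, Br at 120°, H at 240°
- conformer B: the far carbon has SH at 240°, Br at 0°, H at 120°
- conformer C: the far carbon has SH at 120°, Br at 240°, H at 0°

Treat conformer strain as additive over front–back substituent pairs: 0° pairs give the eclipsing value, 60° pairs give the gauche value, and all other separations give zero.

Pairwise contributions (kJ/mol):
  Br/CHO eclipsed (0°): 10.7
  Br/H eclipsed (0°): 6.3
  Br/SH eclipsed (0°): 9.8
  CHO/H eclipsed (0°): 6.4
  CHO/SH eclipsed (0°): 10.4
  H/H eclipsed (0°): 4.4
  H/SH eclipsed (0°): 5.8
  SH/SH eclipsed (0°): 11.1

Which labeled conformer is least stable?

A (eclipsed): CHO–SH eclipsed, H–Br eclipsed, SH–H eclipsed; 10.4 + 6.3 + 5.8 = 22.5 kJ/mol.
B (eclipsed): CHO–Br eclipsed, H–H eclipsed, SH–SH eclipsed; 10.7 + 4.4 + 11.1 = 26.2 kJ/mol.
C (eclipsed): CHO–H eclipsed, H–SH eclipsed, SH–Br eclipsed; 6.4 + 5.8 + 9.8 = 22.0 kJ/mol.
B has the highest total (26.2 kJ/mol).

B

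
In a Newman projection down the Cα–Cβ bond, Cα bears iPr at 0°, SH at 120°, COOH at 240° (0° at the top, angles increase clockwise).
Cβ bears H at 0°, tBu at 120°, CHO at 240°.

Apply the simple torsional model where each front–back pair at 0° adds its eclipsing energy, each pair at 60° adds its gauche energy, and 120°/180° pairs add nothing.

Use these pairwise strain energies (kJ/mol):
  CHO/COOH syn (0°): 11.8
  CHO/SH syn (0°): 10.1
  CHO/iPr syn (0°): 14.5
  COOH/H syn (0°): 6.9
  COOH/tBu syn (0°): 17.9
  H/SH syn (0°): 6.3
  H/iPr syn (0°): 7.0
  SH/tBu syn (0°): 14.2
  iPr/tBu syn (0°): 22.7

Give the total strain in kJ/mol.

This conformer (eclipsed): iPr(0°)/H(0°) eclipsed 7.0; SH(120°)/tBu(120°) eclipsed 14.2; COOH(240°)/CHO(240°) eclipsed 11.8 → 33.0 kJ/mol.

33.0 kJ/mol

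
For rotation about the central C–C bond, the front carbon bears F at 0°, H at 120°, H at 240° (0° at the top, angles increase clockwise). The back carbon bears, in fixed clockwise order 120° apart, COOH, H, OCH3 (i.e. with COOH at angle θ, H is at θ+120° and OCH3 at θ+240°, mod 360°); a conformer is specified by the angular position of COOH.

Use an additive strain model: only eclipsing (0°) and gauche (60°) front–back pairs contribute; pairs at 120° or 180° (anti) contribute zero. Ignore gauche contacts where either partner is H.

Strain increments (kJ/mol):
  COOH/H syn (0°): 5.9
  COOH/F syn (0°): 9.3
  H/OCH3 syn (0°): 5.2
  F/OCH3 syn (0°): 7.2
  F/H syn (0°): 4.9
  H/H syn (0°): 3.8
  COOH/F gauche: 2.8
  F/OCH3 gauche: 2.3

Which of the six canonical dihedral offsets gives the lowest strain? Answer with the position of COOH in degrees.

COOH at 0° (eclipsed): F(0°)/COOH(0°) eclipsed 9.3; H(120°)/H(120°) eclipsed 3.8; H(240°)/OCH3(240°) eclipsed 5.2 → 18.3 kJ/mol.
COOH at 60° (staggered): F(0°)/COOH(60°) gauche 2.8; F(0°)/OCH3(300°) gauche 2.3 → 5.1 kJ/mol.
COOH at 120° (eclipsed): F(0°)/OCH3(0°) eclipsed 7.2; H(120°)/COOH(120°) eclipsed 5.9; H(240°)/H(240°) eclipsed 3.8 → 16.9 kJ/mol.
COOH at 180° (staggered): F(0°)/OCH3(60°) gauche 2.3 → 2.3 kJ/mol.
COOH at 240° (eclipsed): F(0°)/H(0°) eclipsed 4.9; H(120°)/OCH3(120°) eclipsed 5.2; H(240°)/COOH(240°) eclipsed 5.9 → 16.0 kJ/mol.
COOH at 300° (staggered): F(0°)/COOH(300°) gauche 2.8 → 2.8 kJ/mol.
The minimum (2.3 kJ/mol) occurs with COOH at 180°.

180°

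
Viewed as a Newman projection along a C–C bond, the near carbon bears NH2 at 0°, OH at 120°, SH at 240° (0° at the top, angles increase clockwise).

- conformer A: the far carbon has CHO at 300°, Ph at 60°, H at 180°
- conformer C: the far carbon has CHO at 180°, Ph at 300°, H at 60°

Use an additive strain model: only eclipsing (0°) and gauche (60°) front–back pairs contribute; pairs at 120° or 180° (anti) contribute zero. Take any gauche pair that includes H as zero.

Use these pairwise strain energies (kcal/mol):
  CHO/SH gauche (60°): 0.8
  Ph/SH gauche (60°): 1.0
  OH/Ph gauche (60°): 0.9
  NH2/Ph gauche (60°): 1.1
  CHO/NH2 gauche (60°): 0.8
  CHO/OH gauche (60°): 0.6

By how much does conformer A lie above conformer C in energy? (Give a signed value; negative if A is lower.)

A is staggered. NH2 at 0° is gauche with CHO at 300° (0.8); NH2 at 0° is gauche with Ph at 60° (1.1); OH at 120° is gauche with Ph at 60° (0.9); SH at 240° is gauche with CHO at 300° (0.8). Total 3.6 kcal/mol.
C is staggered. NH2 at 0° is gauche with Ph at 300° (1.1); OH at 120° is gauche with CHO at 180° (0.6); SH at 240° is gauche with CHO at 180° (0.8); SH at 240° is gauche with Ph at 300° (1.0). Total 3.5 kcal/mol.
E(A) − E(C) = 3.6 − 3.5 = +0.1 kcal/mol.

+0.1 kcal/mol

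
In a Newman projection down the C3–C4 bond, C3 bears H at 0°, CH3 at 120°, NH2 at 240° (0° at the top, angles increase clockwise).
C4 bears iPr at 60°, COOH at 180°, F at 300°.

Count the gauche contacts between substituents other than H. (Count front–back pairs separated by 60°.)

Non-H gauche pairs: CH3(120°)/iPr(60°); CH3(120°)/COOH(180°); NH2(240°)/COOH(180°); NH2(240°)/F(300°) — 4 interactions.

4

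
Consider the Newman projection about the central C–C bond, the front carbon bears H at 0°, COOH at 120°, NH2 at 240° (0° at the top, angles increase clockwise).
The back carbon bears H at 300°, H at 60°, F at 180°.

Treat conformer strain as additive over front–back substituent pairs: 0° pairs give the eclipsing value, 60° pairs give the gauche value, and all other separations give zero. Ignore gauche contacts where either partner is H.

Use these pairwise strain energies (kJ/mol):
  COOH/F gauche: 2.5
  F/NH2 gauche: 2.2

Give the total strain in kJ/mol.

4.7 kJ/mol

This conformer (staggered): COOH(120°)/F(180°) gauche 2.5; NH2(240°)/F(180°) gauche 2.2 → 4.7 kJ/mol.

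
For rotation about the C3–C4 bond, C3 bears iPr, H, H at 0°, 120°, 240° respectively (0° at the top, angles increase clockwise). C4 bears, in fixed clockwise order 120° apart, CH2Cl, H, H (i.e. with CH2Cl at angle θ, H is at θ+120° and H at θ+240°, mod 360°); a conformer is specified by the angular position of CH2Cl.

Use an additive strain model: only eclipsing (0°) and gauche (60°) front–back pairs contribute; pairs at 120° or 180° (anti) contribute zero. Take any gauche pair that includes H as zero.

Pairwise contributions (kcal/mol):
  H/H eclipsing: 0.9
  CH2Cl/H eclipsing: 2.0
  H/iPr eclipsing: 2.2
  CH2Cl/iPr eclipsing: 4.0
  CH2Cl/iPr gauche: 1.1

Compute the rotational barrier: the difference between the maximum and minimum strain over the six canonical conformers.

CH2Cl at 0° (eclipsed): iPr–CH2Cl eclipsed, H–H eclipsed, H–H eclipsed; 4.0 + 0.9 + 0.9 = 5.8 kcal/mol.
CH2Cl at 60° (staggered): iPr–CH2Cl gauche; 1.1 = 1.1 kcal/mol.
CH2Cl at 120° (eclipsed): iPr–H eclipsed, H–CH2Cl eclipsed, H–H eclipsed; 2.2 + 2.0 + 0.9 = 5.1 kcal/mol.
CH2Cl at 180° (staggered): no non-H gauche contacts → 0.0 kcal/mol.
CH2Cl at 240° (eclipsed): iPr–H eclipsed, H–H eclipsed, H–CH2Cl eclipsed; 2.2 + 0.9 + 2.0 = 5.1 kcal/mol.
CH2Cl at 300° (staggered): iPr–CH2Cl gauche; 1.1 = 1.1 kcal/mol.
Max at 0° (5.8 kcal/mol), min at 180° (0.0 kcal/mol); barrier = 5.8 kcal/mol.

5.8 kcal/mol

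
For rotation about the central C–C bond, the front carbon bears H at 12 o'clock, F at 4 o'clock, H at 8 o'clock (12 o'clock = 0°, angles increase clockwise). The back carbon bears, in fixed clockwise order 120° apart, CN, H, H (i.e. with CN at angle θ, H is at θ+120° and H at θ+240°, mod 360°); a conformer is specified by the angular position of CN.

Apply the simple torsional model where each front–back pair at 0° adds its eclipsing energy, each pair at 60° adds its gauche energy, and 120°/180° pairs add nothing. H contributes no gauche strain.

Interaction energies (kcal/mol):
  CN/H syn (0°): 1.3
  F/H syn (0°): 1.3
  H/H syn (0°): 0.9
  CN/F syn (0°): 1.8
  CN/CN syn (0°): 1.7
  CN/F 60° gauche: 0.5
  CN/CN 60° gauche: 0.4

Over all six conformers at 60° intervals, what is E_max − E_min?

CN at 0° (eclipsed): H–CN eclipsed, F–H eclipsed, H–H eclipsed; 1.3 + 1.3 + 0.9 = 3.5 kcal/mol.
CN at 60° (staggered): F–CN gauche; 0.5 = 0.5 kcal/mol.
CN at 120° (eclipsed): H–H eclipsed, F–CN eclipsed, H–H eclipsed; 0.9 + 1.8 + 0.9 = 3.6 kcal/mol.
CN at 180° (staggered): F–CN gauche; 0.5 = 0.5 kcal/mol.
CN at 240° (eclipsed): H–H eclipsed, F–H eclipsed, H–CN eclipsed; 0.9 + 1.3 + 1.3 = 3.5 kcal/mol.
CN at 300° (staggered): no non-H gauche contacts → 0.0 kcal/mol.
Max at 120° (3.6 kcal/mol), min at 300° (0.0 kcal/mol); barrier = 3.6 kcal/mol.

3.6 kcal/mol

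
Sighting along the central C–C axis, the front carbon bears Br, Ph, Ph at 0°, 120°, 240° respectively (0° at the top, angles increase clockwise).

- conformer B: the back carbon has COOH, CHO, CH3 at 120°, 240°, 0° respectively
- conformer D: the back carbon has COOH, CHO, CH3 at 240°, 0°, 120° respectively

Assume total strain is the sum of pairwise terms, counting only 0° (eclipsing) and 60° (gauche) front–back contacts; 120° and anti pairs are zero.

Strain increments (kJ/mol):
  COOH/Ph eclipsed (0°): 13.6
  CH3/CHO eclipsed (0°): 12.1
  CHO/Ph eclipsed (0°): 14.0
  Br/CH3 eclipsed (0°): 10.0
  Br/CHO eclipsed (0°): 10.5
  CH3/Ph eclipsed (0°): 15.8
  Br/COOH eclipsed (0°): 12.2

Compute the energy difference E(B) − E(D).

B (eclipsed): Br–CH3 eclipsed, Ph–COOH eclipsed, Ph–CHO eclipsed; 10.0 + 13.6 + 14.0 = 37.6 kJ/mol.
D (eclipsed): Br–CHO eclipsed, Ph–CH3 eclipsed, Ph–COOH eclipsed; 10.5 + 15.8 + 13.6 = 39.9 kJ/mol.
E(B) − E(D) = 37.6 − 39.9 = -2.3 kJ/mol.

-2.3 kJ/mol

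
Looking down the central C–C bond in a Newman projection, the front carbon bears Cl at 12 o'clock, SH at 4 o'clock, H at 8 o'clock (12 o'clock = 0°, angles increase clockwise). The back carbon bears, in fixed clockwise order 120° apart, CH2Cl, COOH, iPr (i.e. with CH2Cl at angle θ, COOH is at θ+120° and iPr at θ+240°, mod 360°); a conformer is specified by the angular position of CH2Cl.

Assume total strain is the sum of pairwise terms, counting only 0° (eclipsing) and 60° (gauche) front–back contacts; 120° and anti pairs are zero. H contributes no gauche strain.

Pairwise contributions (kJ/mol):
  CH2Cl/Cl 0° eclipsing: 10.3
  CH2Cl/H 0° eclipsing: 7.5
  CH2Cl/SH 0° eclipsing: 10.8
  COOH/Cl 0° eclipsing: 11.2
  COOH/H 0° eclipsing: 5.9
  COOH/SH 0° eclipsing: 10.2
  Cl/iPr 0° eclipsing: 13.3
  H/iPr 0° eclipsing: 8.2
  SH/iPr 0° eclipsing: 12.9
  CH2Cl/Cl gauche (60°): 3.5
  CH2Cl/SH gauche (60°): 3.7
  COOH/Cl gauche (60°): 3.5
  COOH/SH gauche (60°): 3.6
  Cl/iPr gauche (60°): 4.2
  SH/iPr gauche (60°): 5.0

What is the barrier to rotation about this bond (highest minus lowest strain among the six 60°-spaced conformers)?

16.6 kJ/mol

CH2Cl at 0° is eclipsed. Cl at 0° is eclipsed with CH2Cl at 0° (10.3); SH at 120° is eclipsed with COOH at 120° (10.2); H at 240° is eclipsed with iPr at 240° (8.2). Total 28.7 kJ/mol.
CH2Cl at 60° is staggered. Cl at 0° is gauche with CH2Cl at 60° (3.5); Cl at 0° is gauche with iPr at 300° (4.2); SH at 120° is gauche with CH2Cl at 60° (3.7); SH at 120° is gauche with COOH at 180° (3.6). Total 15.0 kJ/mol.
CH2Cl at 120° is eclipsed. Cl at 0° is eclipsed with iPr at 0° (13.3); SH at 120° is eclipsed with CH2Cl at 120° (10.8); H at 240° is eclipsed with COOH at 240° (5.9). Total 30.0 kJ/mol.
CH2Cl at 180° is staggered. Cl at 0° is gauche with COOH at 300° (3.5); Cl at 0° is gauche with iPr at 60° (4.2); SH at 120° is gauche with CH2Cl at 180° (3.7); SH at 120° is gauche with iPr at 60° (5.0). Total 16.4 kJ/mol.
CH2Cl at 240° is eclipsed. Cl at 0° is eclipsed with COOH at 0° (11.2); SH at 120° is eclipsed with iPr at 120° (12.9); H at 240° is eclipsed with CH2Cl at 240° (7.5). Total 31.6 kJ/mol.
CH2Cl at 300° is staggered. Cl at 0° is gauche with CH2Cl at 300° (3.5); Cl at 0° is gauche with COOH at 60° (3.5); SH at 120° is gauche with COOH at 60° (3.6); SH at 120° is gauche with iPr at 180° (5.0). Total 15.6 kJ/mol.
Max at 240° (31.6 kJ/mol), min at 60° (15.0 kJ/mol); barrier = 16.6 kJ/mol.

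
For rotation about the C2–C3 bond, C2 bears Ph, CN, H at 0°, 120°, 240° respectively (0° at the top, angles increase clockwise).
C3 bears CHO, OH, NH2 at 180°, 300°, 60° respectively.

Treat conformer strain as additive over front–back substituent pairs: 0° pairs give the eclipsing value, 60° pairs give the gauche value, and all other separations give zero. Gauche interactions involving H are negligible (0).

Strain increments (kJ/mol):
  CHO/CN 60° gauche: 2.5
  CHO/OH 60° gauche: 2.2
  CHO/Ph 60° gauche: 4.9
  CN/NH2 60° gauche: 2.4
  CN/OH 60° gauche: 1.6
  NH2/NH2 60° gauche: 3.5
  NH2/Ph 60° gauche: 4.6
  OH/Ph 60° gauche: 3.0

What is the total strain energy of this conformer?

12.5 kJ/mol

This conformer is staggered. Ph at 0° is gauche with OH at 300° (3.0); Ph at 0° is gauche with NH2 at 60° (4.6); CN at 120° is gauche with CHO at 180° (2.5); CN at 120° is gauche with NH2 at 60° (2.4). Total 12.5 kJ/mol.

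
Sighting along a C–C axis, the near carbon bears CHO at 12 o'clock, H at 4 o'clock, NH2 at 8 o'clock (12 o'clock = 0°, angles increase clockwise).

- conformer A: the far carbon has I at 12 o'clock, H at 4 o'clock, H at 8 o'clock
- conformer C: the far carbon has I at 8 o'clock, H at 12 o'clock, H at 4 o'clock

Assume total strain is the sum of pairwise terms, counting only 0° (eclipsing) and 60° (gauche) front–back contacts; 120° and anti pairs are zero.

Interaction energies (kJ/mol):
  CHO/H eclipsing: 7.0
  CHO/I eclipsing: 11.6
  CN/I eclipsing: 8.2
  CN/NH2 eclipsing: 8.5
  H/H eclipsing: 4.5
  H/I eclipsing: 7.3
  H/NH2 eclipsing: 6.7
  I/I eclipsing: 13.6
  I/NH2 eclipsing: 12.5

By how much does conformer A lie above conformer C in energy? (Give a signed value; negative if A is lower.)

-1.2 kJ/mol

A (eclipsed): CHO–I eclipsed, H–H eclipsed, NH2–H eclipsed; 11.6 + 4.5 + 6.7 = 22.8 kJ/mol.
C (eclipsed): CHO–H eclipsed, H–H eclipsed, NH2–I eclipsed; 7.0 + 4.5 + 12.5 = 24.0 kJ/mol.
E(A) − E(C) = 22.8 − 24.0 = -1.2 kJ/mol.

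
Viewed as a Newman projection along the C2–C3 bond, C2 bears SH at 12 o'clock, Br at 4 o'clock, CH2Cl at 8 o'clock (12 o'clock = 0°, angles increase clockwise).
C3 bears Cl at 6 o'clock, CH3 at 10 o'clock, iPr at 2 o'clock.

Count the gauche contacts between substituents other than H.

6

Non-H gauche pairs: SH(0°)/CH3(300°); SH(0°)/iPr(60°); Br(120°)/Cl(180°); Br(120°)/iPr(60°); CH2Cl(240°)/Cl(180°); CH2Cl(240°)/CH3(300°) — 6 interactions.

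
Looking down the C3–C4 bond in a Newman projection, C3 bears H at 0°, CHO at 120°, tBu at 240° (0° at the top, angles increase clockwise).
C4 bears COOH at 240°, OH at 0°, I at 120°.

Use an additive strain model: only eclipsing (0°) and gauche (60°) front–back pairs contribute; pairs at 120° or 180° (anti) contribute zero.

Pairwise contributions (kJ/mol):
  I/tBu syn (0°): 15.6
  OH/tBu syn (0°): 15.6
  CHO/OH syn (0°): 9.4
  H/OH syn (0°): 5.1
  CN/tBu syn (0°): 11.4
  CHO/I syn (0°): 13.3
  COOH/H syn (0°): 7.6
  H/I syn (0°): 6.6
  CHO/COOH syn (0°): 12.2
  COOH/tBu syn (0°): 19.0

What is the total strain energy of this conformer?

This conformer is eclipsed. H at 0° is eclipsed with OH at 0° (5.1); CHO at 120° is eclipsed with I at 120° (13.3); tBu at 240° is eclipsed with COOH at 240° (19.0). Total 37.4 kJ/mol.

37.4 kJ/mol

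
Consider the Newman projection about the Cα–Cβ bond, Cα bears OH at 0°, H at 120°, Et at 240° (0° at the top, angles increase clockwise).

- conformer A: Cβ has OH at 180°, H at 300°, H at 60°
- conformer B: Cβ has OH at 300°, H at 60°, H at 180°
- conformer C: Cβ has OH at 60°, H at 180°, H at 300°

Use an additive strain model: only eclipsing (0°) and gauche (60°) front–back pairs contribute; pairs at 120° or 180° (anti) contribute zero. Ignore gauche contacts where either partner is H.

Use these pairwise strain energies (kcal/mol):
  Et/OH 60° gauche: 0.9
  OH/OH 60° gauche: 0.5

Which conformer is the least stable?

B

A (staggered): Et–OH gauche; 0.9 = 0.9 kcal/mol.
B (staggered): OH–OH gauche, Et–OH gauche; 0.5 + 0.9 = 1.4 kcal/mol.
C (staggered): OH–OH gauche; 0.5 = 0.5 kcal/mol.
B has the highest total (1.4 kcal/mol).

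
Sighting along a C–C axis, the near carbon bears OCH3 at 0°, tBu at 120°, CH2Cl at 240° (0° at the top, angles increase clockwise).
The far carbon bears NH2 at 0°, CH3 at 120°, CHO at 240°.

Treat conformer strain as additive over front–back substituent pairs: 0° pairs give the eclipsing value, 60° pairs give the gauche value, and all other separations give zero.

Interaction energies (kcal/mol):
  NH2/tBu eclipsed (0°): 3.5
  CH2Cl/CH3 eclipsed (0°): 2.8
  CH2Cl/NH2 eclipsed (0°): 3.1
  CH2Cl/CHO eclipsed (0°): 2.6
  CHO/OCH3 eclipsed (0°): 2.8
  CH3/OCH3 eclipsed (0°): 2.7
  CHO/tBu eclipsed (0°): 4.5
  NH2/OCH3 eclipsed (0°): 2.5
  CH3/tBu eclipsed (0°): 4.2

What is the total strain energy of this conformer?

This conformer is eclipsed. OCH3 at 0° is eclipsed with NH2 at 0° (2.5); tBu at 120° is eclipsed with CH3 at 120° (4.2); CH2Cl at 240° is eclipsed with CHO at 240° (2.6). Total 9.3 kcal/mol.

9.3 kcal/mol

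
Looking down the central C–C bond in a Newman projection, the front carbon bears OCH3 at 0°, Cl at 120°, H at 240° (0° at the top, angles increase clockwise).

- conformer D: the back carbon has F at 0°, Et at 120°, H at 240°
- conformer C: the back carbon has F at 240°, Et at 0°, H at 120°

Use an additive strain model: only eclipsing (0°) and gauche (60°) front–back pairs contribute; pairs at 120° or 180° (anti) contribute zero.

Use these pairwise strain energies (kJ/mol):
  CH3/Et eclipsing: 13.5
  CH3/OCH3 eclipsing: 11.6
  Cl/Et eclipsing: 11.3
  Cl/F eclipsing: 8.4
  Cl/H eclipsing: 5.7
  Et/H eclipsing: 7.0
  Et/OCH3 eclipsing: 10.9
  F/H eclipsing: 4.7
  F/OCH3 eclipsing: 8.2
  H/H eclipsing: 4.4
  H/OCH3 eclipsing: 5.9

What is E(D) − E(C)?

D (eclipsed): OCH3(0°)/F(0°) eclipsed 8.2; Cl(120°)/Et(120°) eclipsed 11.3; H(240°)/H(240°) eclipsed 4.4 → 23.9 kJ/mol.
C (eclipsed): OCH3(0°)/Et(0°) eclipsed 10.9; Cl(120°)/H(120°) eclipsed 5.7; H(240°)/F(240°) eclipsed 4.7 → 21.3 kJ/mol.
E(D) − E(C) = 23.9 − 21.3 = +2.6 kJ/mol.

+2.6 kJ/mol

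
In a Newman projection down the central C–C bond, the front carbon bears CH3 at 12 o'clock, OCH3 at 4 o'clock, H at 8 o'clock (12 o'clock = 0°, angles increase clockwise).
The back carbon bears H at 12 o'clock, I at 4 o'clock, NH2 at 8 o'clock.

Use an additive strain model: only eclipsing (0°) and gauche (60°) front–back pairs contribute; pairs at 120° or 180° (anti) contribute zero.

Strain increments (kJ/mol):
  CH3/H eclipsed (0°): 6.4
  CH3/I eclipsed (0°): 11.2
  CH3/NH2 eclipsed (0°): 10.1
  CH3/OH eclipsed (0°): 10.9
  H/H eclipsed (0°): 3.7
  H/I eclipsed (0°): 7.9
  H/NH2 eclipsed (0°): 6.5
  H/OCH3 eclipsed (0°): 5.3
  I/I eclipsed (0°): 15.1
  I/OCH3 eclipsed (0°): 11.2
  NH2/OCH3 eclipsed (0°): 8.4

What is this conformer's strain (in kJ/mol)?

This conformer (eclipsed): CH3–H eclipsed, OCH3–I eclipsed, H–NH2 eclipsed; 6.4 + 11.2 + 6.5 = 24.1 kJ/mol.

24.1 kJ/mol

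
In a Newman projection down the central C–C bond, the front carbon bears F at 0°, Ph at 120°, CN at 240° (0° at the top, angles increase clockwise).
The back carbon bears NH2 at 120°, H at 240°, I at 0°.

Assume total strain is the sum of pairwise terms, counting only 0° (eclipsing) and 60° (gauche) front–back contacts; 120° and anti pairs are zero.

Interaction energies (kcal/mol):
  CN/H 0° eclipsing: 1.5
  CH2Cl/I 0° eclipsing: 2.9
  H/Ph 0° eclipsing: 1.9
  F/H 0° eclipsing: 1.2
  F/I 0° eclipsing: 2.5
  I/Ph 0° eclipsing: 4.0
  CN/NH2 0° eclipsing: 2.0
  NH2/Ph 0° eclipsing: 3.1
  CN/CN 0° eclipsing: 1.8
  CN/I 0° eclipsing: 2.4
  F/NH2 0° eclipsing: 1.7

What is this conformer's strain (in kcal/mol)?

This conformer (eclipsed): F–I eclipsed, Ph–NH2 eclipsed, CN–H eclipsed; 2.5 + 3.1 + 1.5 = 7.1 kcal/mol.

7.1 kcal/mol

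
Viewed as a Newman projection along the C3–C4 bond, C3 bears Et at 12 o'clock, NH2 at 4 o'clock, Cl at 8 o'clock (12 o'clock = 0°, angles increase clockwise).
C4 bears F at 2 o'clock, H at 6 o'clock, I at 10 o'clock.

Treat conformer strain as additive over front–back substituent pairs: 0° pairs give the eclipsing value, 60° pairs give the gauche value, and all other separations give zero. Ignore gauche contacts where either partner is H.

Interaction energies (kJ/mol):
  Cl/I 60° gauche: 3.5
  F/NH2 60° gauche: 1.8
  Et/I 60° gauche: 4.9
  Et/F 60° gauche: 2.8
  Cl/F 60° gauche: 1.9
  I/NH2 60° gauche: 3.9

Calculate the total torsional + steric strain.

13.0 kJ/mol

This conformer (staggered): Et–F gauche, Et–I gauche, NH2–F gauche, Cl–I gauche; 2.8 + 4.9 + 1.8 + 3.5 = 13.0 kJ/mol.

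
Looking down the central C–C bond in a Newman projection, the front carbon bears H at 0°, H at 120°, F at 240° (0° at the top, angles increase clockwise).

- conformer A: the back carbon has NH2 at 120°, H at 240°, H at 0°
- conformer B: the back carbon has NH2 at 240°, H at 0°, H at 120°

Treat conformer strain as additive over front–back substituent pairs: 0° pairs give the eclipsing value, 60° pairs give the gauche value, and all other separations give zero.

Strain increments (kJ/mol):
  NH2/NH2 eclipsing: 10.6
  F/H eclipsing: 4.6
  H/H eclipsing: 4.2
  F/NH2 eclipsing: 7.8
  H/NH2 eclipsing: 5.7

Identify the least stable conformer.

A (eclipsed): H–H eclipsed, H–NH2 eclipsed, F–H eclipsed; 4.2 + 5.7 + 4.6 = 14.5 kJ/mol.
B (eclipsed): H–H eclipsed, H–H eclipsed, F–NH2 eclipsed; 4.2 + 4.2 + 7.8 = 16.2 kJ/mol.
B has the highest total (16.2 kJ/mol).

B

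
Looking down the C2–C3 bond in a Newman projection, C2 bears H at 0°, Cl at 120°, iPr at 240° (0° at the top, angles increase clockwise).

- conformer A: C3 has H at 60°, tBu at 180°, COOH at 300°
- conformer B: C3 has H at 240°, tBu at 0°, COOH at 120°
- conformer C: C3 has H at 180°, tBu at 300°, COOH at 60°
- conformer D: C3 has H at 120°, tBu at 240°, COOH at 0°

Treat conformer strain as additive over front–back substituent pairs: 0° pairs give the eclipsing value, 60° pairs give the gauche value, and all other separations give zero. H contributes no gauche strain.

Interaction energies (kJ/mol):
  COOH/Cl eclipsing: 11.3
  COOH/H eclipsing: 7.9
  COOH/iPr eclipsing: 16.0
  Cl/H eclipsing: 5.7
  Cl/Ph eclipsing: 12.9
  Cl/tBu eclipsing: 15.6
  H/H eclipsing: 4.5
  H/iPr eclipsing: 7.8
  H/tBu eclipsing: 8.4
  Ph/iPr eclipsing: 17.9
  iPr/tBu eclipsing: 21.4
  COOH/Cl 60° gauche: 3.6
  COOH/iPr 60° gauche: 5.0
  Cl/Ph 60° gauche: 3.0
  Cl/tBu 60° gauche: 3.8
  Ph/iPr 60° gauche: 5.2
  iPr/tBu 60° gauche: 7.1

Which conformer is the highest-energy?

A is staggered. Cl at 120° is gauche with tBu at 180° (3.8); iPr at 240° is gauche with tBu at 180° (7.1); iPr at 240° is gauche with COOH at 300° (5.0). Total 15.9 kJ/mol.
B is eclipsed. H at 0° is eclipsed with tBu at 0° (8.4); Cl at 120° is eclipsed with COOH at 120° (11.3); iPr at 240° is eclipsed with H at 240° (7.8). Total 27.5 kJ/mol.
C is staggered. Cl at 120° is gauche with COOH at 60° (3.6); iPr at 240° is gauche with tBu at 300° (7.1). Total 10.7 kJ/mol.
D is eclipsed. H at 0° is eclipsed with COOH at 0° (7.9); Cl at 120° is eclipsed with H at 120° (5.7); iPr at 240° is eclipsed with tBu at 240° (21.4). Total 35.0 kJ/mol.
D has the highest total (35.0 kJ/mol).

D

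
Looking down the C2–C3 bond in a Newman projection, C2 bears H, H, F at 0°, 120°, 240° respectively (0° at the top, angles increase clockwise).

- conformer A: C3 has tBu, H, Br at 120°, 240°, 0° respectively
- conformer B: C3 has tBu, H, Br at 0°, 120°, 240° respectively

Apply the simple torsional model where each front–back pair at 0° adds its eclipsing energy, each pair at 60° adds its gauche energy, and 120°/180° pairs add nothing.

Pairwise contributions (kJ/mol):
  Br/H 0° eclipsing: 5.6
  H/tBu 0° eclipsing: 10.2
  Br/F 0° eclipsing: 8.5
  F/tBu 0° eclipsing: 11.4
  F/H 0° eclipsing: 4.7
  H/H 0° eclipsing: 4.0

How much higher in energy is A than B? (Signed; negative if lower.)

-2.2 kJ/mol

A is eclipsed. H at 0° is eclipsed with Br at 0° (5.6); H at 120° is eclipsed with tBu at 120° (10.2); F at 240° is eclipsed with H at 240° (4.7). Total 20.5 kJ/mol.
B is eclipsed. H at 0° is eclipsed with tBu at 0° (10.2); H at 120° is eclipsed with H at 120° (4.0); F at 240° is eclipsed with Br at 240° (8.5). Total 22.7 kJ/mol.
E(A) − E(B) = 20.5 − 22.7 = -2.2 kJ/mol.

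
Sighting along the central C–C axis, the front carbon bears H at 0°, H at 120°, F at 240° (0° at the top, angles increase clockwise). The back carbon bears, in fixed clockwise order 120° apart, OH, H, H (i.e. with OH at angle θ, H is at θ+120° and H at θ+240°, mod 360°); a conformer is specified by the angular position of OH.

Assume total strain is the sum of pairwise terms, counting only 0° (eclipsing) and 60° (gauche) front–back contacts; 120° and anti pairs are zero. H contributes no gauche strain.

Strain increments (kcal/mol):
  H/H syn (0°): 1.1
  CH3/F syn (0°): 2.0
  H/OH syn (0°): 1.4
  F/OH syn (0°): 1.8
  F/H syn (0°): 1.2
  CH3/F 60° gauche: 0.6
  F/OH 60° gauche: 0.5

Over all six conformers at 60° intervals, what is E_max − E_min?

4.0 kcal/mol

OH at 0° (eclipsed): H(0°)/OH(0°) eclipsed 1.4; H(120°)/H(120°) eclipsed 1.1; F(240°)/H(240°) eclipsed 1.2 → 3.7 kcal/mol.
OH at 60° (staggered): no non-H gauche contacts → 0.0 kcal/mol.
OH at 120° (eclipsed): H(0°)/H(0°) eclipsed 1.1; H(120°)/OH(120°) eclipsed 1.4; F(240°)/H(240°) eclipsed 1.2 → 3.7 kcal/mol.
OH at 180° (staggered): F(240°)/OH(180°) gauche 0.5 → 0.5 kcal/mol.
OH at 240° (eclipsed): H(0°)/H(0°) eclipsed 1.1; H(120°)/H(120°) eclipsed 1.1; F(240°)/OH(240°) eclipsed 1.8 → 4.0 kcal/mol.
OH at 300° (staggered): F(240°)/OH(300°) gauche 0.5 → 0.5 kcal/mol.
Max at 240° (4.0 kcal/mol), min at 60° (0.0 kcal/mol); barrier = 4.0 kcal/mol.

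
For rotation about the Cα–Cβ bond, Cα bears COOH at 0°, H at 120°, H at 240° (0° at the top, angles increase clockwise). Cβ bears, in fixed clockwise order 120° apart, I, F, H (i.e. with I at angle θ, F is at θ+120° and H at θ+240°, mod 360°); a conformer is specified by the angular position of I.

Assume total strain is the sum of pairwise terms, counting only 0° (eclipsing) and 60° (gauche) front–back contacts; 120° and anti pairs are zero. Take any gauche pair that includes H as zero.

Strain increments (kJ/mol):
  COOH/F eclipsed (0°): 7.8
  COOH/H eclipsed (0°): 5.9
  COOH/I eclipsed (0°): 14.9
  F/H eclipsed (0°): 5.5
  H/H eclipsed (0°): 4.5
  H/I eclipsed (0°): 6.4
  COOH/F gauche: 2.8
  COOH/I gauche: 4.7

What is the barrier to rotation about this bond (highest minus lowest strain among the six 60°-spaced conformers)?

I at 0° (eclipsed): COOH–I eclipsed, H–F eclipsed, H–H eclipsed; 14.9 + 5.5 + 4.5 = 24.9 kJ/mol.
I at 60° (staggered): COOH–I gauche; 4.7 = 4.7 kJ/mol.
I at 120° (eclipsed): COOH–H eclipsed, H–I eclipsed, H–F eclipsed; 5.9 + 6.4 + 5.5 = 17.8 kJ/mol.
I at 180° (staggered): COOH–F gauche; 2.8 = 2.8 kJ/mol.
I at 240° (eclipsed): COOH–F eclipsed, H–H eclipsed, H–I eclipsed; 7.8 + 4.5 + 6.4 = 18.7 kJ/mol.
I at 300° (staggered): COOH–I gauche, COOH–F gauche; 4.7 + 2.8 = 7.5 kJ/mol.
Max at 0° (24.9 kJ/mol), min at 180° (2.8 kJ/mol); barrier = 22.1 kJ/mol.

22.1 kJ/mol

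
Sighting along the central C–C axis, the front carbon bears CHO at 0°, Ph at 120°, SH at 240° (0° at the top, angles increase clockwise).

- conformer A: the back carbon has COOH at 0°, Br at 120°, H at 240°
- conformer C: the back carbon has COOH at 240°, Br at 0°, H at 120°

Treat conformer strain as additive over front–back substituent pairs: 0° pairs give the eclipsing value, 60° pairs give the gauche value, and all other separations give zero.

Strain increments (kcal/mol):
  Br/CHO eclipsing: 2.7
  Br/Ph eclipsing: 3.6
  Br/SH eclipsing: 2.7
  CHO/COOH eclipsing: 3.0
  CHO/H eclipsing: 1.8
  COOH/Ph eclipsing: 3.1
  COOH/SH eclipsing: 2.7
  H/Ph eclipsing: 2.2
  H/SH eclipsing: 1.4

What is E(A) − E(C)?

A (eclipsed): CHO(0°)/COOH(0°) eclipsed 3.0; Ph(120°)/Br(120°) eclipsed 3.6; SH(240°)/H(240°) eclipsed 1.4 → 8.0 kcal/mol.
C (eclipsed): CHO(0°)/Br(0°) eclipsed 2.7; Ph(120°)/H(120°) eclipsed 2.2; SH(240°)/COOH(240°) eclipsed 2.7 → 7.6 kcal/mol.
E(A) − E(C) = 8.0 − 7.6 = +0.4 kcal/mol.

+0.4 kcal/mol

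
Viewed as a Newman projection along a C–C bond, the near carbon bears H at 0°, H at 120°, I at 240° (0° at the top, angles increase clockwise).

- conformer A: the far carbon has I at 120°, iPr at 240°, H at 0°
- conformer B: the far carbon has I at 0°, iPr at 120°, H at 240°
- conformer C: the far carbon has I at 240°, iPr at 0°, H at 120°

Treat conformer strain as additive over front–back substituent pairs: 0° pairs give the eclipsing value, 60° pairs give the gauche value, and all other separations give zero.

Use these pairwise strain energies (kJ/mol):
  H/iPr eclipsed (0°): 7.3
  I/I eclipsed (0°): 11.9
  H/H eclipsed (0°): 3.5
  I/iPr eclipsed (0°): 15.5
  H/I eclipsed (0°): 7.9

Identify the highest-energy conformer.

A

A (eclipsed): H(0°)/H(0°) eclipsed 3.5; H(120°)/I(120°) eclipsed 7.9; I(240°)/iPr(240°) eclipsed 15.5 → 26.9 kJ/mol.
B (eclipsed): H(0°)/I(0°) eclipsed 7.9; H(120°)/iPr(120°) eclipsed 7.3; I(240°)/H(240°) eclipsed 7.9 → 23.1 kJ/mol.
C (eclipsed): H(0°)/iPr(0°) eclipsed 7.3; H(120°)/H(120°) eclipsed 3.5; I(240°)/I(240°) eclipsed 11.9 → 22.7 kJ/mol.
A has the highest total (26.9 kJ/mol).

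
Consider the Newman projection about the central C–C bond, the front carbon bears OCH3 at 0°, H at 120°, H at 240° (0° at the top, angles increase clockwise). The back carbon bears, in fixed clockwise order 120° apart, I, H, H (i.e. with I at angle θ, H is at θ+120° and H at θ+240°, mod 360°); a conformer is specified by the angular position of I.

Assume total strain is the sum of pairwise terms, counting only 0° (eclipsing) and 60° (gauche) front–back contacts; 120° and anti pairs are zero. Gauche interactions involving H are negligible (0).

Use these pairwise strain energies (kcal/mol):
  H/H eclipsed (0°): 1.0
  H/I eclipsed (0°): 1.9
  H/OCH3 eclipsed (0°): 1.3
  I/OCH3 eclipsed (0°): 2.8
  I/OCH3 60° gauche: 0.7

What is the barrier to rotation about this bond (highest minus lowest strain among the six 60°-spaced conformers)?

I at 0° (eclipsed): OCH3(0°)/I(0°) eclipsed 2.8; H(120°)/H(120°) eclipsed 1.0; H(240°)/H(240°) eclipsed 1.0 → 4.8 kcal/mol.
I at 60° (staggered): OCH3(0°)/I(60°) gauche 0.7 → 0.7 kcal/mol.
I at 120° (eclipsed): OCH3(0°)/H(0°) eclipsed 1.3; H(120°)/I(120°) eclipsed 1.9; H(240°)/H(240°) eclipsed 1.0 → 4.2 kcal/mol.
I at 180° (staggered): no non-H gauche contacts → 0.0 kcal/mol.
I at 240° (eclipsed): OCH3(0°)/H(0°) eclipsed 1.3; H(120°)/H(120°) eclipsed 1.0; H(240°)/I(240°) eclipsed 1.9 → 4.2 kcal/mol.
I at 300° (staggered): OCH3(0°)/I(300°) gauche 0.7 → 0.7 kcal/mol.
Max at 0° (4.8 kcal/mol), min at 180° (0.0 kcal/mol); barrier = 4.8 kcal/mol.

4.8 kcal/mol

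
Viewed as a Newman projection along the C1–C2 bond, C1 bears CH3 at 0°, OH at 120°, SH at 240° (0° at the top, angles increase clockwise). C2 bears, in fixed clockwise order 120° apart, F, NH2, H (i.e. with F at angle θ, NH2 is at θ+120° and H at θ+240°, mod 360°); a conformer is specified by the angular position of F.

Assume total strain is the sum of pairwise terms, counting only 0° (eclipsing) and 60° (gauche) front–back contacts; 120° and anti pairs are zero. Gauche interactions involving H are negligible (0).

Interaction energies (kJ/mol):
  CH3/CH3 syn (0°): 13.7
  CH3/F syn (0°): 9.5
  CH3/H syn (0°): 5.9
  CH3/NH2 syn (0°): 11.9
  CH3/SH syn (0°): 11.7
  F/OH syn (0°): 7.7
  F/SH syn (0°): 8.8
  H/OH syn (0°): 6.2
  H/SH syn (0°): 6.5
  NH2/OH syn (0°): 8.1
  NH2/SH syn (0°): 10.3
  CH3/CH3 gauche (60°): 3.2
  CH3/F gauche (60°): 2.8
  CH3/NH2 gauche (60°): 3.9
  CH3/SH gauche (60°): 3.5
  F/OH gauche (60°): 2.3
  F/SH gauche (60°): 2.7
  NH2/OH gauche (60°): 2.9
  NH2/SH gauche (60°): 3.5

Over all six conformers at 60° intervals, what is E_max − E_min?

F at 0° (eclipsed): CH3(0°)/F(0°) eclipsed 9.5; OH(120°)/NH2(120°) eclipsed 8.1; SH(240°)/H(240°) eclipsed 6.5 → 24.1 kJ/mol.
F at 60° (staggered): CH3(0°)/F(60°) gauche 2.8; OH(120°)/F(60°) gauche 2.3; OH(120°)/NH2(180°) gauche 2.9; SH(240°)/NH2(180°) gauche 3.5 → 11.5 kJ/mol.
F at 120° (eclipsed): CH3(0°)/H(0°) eclipsed 5.9; OH(120°)/F(120°) eclipsed 7.7; SH(240°)/NH2(240°) eclipsed 10.3 → 23.9 kJ/mol.
F at 180° (staggered): CH3(0°)/NH2(300°) gauche 3.9; OH(120°)/F(180°) gauche 2.3; SH(240°)/F(180°) gauche 2.7; SH(240°)/NH2(300°) gauche 3.5 → 12.4 kJ/mol.
F at 240° (eclipsed): CH3(0°)/NH2(0°) eclipsed 11.9; OH(120°)/H(120°) eclipsed 6.2; SH(240°)/F(240°) eclipsed 8.8 → 26.9 kJ/mol.
F at 300° (staggered): CH3(0°)/F(300°) gauche 2.8; CH3(0°)/NH2(60°) gauche 3.9; OH(120°)/NH2(60°) gauche 2.9; SH(240°)/F(300°) gauche 2.7 → 12.3 kJ/mol.
Max at 240° (26.9 kJ/mol), min at 60° (11.5 kJ/mol); barrier = 15.4 kJ/mol.

15.4 kJ/mol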